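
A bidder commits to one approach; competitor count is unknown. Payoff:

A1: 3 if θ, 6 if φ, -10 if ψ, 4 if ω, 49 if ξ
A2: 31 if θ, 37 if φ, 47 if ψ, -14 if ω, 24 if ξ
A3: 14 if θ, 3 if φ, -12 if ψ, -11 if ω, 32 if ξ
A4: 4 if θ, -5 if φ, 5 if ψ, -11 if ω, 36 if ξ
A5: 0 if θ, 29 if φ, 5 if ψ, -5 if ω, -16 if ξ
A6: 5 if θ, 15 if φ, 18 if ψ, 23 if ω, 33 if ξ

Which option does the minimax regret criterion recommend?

Column bests: θ=31, φ=37, ψ=47, ω=23, ξ=49.
A1 regrets: 28, 31, 57, 19, 0 → max 57
A2 regrets: 0, 0, 0, 37, 25 → max 37
A3 regrets: 17, 34, 59, 34, 17 → max 59
A4 regrets: 27, 42, 42, 34, 13 → max 42
A5 regrets: 31, 8, 42, 28, 65 → max 65
A6 regrets: 26, 22, 29, 0, 16 → max 29
Smallest max regret = 29 → A6.

A6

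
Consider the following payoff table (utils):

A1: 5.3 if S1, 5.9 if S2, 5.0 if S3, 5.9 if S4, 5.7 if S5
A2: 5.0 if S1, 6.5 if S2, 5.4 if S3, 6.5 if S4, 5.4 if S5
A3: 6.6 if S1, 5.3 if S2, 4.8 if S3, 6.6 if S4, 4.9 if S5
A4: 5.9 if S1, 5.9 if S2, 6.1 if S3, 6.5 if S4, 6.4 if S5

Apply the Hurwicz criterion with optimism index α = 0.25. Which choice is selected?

A1: 0.25·5.9 + 0.75·5.0 = 5.225
A2: 0.25·6.5 + 0.75·5.0 = 5.375
A3: 0.25·6.6 + 0.75·4.8 = 5.25
A4: 0.25·6.5 + 0.75·5.9 = 6.05
Highest Hurwicz score = 6.05 → A4.

A4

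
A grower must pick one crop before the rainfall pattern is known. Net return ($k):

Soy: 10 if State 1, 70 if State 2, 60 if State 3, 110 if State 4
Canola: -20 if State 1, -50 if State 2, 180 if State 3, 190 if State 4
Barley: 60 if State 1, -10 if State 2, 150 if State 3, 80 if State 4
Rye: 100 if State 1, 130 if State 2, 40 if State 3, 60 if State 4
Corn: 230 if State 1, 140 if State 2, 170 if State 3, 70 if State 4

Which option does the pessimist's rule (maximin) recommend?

Row minima: Soy=10, Canola=-50, Barley=-10, Rye=40, Corn=70
Best worst-case = 70 → Corn.

Corn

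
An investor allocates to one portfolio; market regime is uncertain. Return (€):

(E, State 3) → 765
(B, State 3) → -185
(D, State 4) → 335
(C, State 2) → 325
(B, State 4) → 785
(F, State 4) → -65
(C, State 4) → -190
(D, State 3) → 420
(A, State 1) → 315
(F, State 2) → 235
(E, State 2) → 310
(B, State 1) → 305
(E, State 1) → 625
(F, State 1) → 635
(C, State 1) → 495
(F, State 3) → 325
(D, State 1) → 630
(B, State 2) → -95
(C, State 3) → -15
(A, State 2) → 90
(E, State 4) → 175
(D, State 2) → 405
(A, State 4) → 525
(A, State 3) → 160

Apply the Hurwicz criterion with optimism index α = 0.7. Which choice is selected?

A: 0.7·525 + 0.3·90 = 394.5
B: 0.7·785 + 0.3·(-185) = 494
C: 0.7·495 + 0.3·(-190) = 289.5
D: 0.7·630 + 0.3·335 = 541.5
E: 0.7·765 + 0.3·175 = 588
F: 0.7·635 + 0.3·(-65) = 425
Highest Hurwicz score = 588 → E.

E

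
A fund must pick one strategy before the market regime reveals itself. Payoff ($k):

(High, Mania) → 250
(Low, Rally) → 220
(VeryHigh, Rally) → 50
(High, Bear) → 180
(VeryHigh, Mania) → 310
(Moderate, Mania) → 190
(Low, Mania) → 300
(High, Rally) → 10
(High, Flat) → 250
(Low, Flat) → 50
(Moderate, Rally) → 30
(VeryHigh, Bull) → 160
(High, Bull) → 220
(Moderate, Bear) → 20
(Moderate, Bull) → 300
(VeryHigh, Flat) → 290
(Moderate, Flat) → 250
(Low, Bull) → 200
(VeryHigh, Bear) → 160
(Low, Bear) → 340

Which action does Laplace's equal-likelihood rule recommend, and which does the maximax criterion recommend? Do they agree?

Row averages: Low=222, Moderate=158, High=182, VeryHigh=194
Highest average = 222 → Low.
Row maxima: Low=340, Moderate=300, High=250, VeryHigh=310
Best best-case = 340 → Low.

laplace → Low; maximax → Low (agree)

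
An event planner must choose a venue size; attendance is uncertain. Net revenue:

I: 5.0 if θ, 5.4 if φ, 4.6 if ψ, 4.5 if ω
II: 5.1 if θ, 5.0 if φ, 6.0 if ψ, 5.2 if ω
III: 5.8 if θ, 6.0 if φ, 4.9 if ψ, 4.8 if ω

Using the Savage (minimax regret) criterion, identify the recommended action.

Column bests: θ=5.8, φ=6.0, ψ=6.0, ω=5.2.
I regrets: 0.8, 0.6, 1.4, 0.7 → max 1.4
II regrets: 0.7, 1.0, 0.0, 0.0 → max 1.0
III regrets: 0.0, 0.0, 1.1, 0.4 → max 1.1
Smallest max regret = 1.0 → II.

II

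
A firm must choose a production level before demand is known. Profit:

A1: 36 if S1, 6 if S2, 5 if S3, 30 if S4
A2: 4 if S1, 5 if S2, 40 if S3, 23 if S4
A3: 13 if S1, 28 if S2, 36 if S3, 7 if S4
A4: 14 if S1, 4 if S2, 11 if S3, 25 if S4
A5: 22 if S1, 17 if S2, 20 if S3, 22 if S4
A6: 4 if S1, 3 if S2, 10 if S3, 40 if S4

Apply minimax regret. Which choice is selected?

Column bests: S1=36, S2=28, S3=40, S4=40.
A1 regrets: 0, 22, 35, 10 → max 35
A2 regrets: 32, 23, 0, 17 → max 32
A3 regrets: 23, 0, 4, 33 → max 33
A4 regrets: 22, 24, 29, 15 → max 29
A5 regrets: 14, 11, 20, 18 → max 20
A6 regrets: 32, 25, 30, 0 → max 32
Smallest max regret = 20 → A5.

A5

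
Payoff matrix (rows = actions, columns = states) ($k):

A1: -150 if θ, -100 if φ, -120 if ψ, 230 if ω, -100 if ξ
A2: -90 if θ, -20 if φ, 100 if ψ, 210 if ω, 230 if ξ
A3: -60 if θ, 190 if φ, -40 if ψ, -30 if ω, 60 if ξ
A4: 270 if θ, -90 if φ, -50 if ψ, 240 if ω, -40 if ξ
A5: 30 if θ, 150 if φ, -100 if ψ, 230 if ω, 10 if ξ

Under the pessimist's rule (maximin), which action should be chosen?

A3

Row minima: A1=-150, A2=-90, A3=-60, A4=-90, A5=-100
Best worst-case = -60 → A3.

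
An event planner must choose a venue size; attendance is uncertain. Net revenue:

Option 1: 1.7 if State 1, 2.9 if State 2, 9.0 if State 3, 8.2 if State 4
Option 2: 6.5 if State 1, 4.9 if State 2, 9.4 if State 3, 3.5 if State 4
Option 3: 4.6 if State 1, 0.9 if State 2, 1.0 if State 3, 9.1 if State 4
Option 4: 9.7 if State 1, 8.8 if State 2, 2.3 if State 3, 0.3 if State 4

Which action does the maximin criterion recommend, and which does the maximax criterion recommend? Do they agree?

Row minima: Option 1=1.7, Option 2=3.5, Option 3=0.9, Option 4=0.3
Best worst-case = 3.5 → Option 2.
Row maxima: Option 1=9.0, Option 2=9.4, Option 3=9.1, Option 4=9.7
Best best-case = 9.7 → Option 4.

maximin → Option 2; maximax → Option 4 (disagree)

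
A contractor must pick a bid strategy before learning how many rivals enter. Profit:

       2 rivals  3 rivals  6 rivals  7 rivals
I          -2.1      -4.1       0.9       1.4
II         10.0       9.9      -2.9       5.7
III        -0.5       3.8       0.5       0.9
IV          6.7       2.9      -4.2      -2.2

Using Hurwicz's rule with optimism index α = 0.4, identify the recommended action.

I: 0.4·1.4 + 0.6·(-4.1) = -1.9
II: 0.4·10.0 + 0.6·(-2.9) = 2.26
III: 0.4·3.8 + 0.6·(-0.5) = 1.22
IV: 0.4·6.7 + 0.6·(-4.2) = 0.16
Highest Hurwicz score = 2.26 → II.

II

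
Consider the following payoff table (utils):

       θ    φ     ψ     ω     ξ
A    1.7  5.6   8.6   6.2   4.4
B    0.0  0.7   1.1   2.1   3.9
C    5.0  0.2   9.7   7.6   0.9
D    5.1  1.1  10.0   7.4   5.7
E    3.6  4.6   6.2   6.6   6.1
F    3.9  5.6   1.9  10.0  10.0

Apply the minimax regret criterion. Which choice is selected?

E

Column bests: θ=5.1, φ=5.6, ψ=10.0, ω=10.0, ξ=10.0.
A regrets: 3.4, 0.0, 1.4, 3.8, 5.6 → max 5.6
B regrets: 5.1, 4.9, 8.9, 7.9, 6.1 → max 8.9
C regrets: 0.1, 5.4, 0.3, 2.4, 9.1 → max 9.1
D regrets: 0.0, 4.5, 0.0, 2.6, 4.3 → max 4.5
E regrets: 1.5, 1.0, 3.8, 3.4, 3.9 → max 3.9
F regrets: 1.2, 0.0, 8.1, 0.0, 0.0 → max 8.1
Smallest max regret = 3.9 → E.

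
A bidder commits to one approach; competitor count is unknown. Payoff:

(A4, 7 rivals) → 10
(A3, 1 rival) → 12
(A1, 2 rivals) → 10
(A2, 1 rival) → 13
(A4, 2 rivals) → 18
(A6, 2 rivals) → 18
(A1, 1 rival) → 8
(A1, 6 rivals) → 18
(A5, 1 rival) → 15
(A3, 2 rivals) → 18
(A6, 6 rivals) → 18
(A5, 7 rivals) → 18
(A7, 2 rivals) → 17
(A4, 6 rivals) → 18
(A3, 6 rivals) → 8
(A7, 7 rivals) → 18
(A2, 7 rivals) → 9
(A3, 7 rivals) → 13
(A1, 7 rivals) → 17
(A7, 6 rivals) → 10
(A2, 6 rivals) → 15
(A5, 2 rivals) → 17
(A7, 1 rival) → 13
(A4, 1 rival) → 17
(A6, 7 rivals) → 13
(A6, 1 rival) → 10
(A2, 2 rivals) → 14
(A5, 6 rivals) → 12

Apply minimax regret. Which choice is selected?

A5

Column bests: 1 rival=17, 2 rivals=18, 6 rivals=18, 7 rivals=18.
A1 regrets: 9, 8, 0, 1 → max 9
A2 regrets: 4, 4, 3, 9 → max 9
A3 regrets: 5, 0, 10, 5 → max 10
A4 regrets: 0, 0, 0, 8 → max 8
A5 regrets: 2, 1, 6, 0 → max 6
A6 regrets: 7, 0, 0, 5 → max 7
A7 regrets: 4, 1, 8, 0 → max 8
Smallest max regret = 6 → A5.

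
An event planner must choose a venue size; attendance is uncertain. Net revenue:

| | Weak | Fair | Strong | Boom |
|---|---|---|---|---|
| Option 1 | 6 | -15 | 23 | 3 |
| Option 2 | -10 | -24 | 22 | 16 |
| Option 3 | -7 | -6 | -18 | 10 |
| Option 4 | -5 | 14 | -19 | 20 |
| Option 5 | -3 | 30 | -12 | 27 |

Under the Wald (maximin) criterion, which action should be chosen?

Option 5

Row minima: Option 1=-15, Option 2=-24, Option 3=-18, Option 4=-19, Option 5=-12
Best worst-case = -12 → Option 5.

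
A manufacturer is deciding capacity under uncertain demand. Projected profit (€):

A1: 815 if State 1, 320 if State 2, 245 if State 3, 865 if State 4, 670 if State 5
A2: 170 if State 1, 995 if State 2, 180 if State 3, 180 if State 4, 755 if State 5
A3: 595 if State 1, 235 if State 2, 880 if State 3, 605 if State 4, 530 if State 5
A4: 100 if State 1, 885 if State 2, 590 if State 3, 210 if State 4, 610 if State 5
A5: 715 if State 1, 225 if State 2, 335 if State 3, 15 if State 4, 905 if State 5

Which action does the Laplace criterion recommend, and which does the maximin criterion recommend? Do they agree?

laplace → A1; maximin → A1 (agree)

Row averages: A1=583, A2=456, A3=569, A4=479, A5=439
Highest average = 583 → A1.
Row minima: A1=245, A2=170, A3=235, A4=100, A5=15
Best worst-case = 245 → A1.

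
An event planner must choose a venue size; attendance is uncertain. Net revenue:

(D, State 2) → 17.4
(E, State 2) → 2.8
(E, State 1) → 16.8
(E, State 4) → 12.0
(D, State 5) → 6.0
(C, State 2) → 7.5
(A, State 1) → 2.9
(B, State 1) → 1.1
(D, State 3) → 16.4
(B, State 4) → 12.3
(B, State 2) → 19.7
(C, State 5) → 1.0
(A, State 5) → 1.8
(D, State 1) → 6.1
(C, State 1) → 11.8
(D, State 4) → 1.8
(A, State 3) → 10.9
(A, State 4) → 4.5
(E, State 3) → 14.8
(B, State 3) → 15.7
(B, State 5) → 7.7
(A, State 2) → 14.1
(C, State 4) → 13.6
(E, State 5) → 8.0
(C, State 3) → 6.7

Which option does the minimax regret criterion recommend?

Column bests: State 1=16.8, State 2=19.7, State 3=16.4, State 4=13.6, State 5=8.0.
A regrets: 13.9, 5.6, 5.5, 9.1, 6.2 → max 13.9
B regrets: 15.7, 0.0, 0.7, 1.3, 0.3 → max 15.7
C regrets: 5.0, 12.2, 9.7, 0.0, 7.0 → max 12.2
D regrets: 10.7, 2.3, 0.0, 11.8, 2.0 → max 11.8
E regrets: 0.0, 16.9, 1.6, 1.6, 0.0 → max 16.9
Smallest max regret = 11.8 → D.

D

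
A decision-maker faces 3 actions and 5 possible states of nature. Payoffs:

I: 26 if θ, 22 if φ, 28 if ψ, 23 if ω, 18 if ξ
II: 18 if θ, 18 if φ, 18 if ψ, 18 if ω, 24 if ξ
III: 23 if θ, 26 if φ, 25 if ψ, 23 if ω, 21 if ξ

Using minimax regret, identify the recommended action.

Column bests: θ=26, φ=26, ψ=28, ω=23, ξ=24.
I regrets: 0, 4, 0, 0, 6 → max 6
II regrets: 8, 8, 10, 5, 0 → max 10
III regrets: 3, 0, 3, 0, 3 → max 3
Smallest max regret = 3 → III.

III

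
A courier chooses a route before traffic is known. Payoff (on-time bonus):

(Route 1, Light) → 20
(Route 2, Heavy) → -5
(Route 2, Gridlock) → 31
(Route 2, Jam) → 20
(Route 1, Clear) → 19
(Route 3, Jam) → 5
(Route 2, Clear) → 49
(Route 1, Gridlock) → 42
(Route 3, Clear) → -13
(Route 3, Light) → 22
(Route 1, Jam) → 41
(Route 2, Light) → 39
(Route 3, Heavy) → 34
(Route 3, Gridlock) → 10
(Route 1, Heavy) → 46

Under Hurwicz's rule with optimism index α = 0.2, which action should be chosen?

Route 1

Route 1: 0.2·46 + 0.8·19 = 24.4
Route 2: 0.2·49 + 0.8·(-5) = 5.8
Route 3: 0.2·34 + 0.8·(-13) = -3.6
Highest Hurwicz score = 24.4 → Route 1.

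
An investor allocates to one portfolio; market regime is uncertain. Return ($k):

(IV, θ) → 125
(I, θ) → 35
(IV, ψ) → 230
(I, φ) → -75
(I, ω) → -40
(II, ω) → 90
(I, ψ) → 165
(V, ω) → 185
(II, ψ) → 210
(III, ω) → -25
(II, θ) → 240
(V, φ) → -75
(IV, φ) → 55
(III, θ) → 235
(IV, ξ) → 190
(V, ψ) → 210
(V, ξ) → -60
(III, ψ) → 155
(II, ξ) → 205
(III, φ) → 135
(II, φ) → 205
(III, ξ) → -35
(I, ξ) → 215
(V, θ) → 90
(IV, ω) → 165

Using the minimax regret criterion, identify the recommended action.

Column bests: θ=240, φ=205, ψ=230, ω=185, ξ=215.
I regrets: 205, 280, 65, 225, 0 → max 280
II regrets: 0, 0, 20, 95, 10 → max 95
III regrets: 5, 70, 75, 210, 250 → max 250
IV regrets: 115, 150, 0, 20, 25 → max 150
V regrets: 150, 280, 20, 0, 275 → max 280
Smallest max regret = 95 → II.

II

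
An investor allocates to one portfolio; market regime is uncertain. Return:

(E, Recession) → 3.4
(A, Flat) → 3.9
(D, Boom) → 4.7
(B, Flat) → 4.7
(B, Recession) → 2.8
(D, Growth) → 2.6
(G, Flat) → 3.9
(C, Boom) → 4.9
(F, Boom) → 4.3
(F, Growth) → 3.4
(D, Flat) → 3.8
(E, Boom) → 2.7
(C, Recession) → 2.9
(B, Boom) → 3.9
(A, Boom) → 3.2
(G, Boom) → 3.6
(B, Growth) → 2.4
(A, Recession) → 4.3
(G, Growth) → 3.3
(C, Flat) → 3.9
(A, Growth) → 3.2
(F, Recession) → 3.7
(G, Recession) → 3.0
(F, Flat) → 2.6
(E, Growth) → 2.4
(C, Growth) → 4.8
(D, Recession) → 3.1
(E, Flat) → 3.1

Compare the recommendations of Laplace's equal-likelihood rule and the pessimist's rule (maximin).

Row averages: A=3.65, B=3.45, C=4.125, D=3.55, E=2.9, F=3.5, G=3.45
Highest average = 4.125 → C.
Row minima: A=3.2, B=2.4, C=2.9, D=2.6, E=2.4, F=2.6, G=3.0
Best worst-case = 3.2 → A.

laplace → C; maximin → A (disagree)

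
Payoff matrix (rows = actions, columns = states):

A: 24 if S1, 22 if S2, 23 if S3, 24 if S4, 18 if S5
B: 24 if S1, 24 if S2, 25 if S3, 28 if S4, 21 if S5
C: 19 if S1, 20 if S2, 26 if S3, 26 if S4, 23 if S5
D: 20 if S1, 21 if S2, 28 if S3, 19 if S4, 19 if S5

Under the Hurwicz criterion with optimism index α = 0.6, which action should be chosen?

B

A: 0.6·24 + 0.4·18 = 21.6
B: 0.6·28 + 0.4·21 = 25.2
C: 0.6·26 + 0.4·19 = 23.2
D: 0.6·28 + 0.4·19 = 24.4
Highest Hurwicz score = 25.2 → B.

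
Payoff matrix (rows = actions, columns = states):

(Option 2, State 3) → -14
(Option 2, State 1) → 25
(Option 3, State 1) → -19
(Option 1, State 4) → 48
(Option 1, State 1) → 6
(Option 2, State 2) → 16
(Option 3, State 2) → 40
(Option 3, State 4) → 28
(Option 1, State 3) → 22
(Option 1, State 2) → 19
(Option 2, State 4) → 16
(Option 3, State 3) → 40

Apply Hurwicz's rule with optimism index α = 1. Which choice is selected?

Option 1: 1·48 + 0·6 = 48
Option 2: 1·25 + 0·(-14) = 25
Option 3: 1·40 + 0·(-19) = 40
Highest Hurwicz score = 48 → Option 1.

Option 1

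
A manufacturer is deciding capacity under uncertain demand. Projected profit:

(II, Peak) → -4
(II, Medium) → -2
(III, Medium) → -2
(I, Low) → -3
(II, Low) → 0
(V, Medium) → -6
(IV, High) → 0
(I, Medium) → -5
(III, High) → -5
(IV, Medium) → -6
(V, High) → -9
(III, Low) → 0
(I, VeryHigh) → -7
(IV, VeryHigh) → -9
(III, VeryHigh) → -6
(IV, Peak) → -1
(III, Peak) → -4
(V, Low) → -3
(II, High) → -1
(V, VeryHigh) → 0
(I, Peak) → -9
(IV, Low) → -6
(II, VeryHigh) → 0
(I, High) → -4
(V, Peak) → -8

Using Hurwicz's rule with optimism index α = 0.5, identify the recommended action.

I: 0.5·(-3) + 0.5·(-9) = -6
II: 0.5·0 + 0.5·(-4) = -2
III: 0.5·0 + 0.5·(-6) = -3
IV: 0.5·0 + 0.5·(-9) = -4.5
V: 0.5·0 + 0.5·(-9) = -4.5
Highest Hurwicz score = -2 → II.

II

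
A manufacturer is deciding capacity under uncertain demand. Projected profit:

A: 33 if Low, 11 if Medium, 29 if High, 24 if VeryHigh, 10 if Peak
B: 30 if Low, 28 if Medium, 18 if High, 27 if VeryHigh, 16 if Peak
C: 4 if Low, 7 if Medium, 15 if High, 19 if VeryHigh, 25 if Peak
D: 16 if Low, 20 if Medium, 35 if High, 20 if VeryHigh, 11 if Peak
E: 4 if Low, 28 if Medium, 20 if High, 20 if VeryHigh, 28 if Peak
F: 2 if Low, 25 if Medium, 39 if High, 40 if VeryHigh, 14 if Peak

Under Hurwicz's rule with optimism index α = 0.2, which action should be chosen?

B

A: 0.2·33 + 0.8·10 = 14.6
B: 0.2·30 + 0.8·16 = 18.8
C: 0.2·25 + 0.8·4 = 8.2
D: 0.2·35 + 0.8·11 = 15.8
E: 0.2·28 + 0.8·4 = 8.8
F: 0.2·40 + 0.8·2 = 9.6
Highest Hurwicz score = 18.8 → B.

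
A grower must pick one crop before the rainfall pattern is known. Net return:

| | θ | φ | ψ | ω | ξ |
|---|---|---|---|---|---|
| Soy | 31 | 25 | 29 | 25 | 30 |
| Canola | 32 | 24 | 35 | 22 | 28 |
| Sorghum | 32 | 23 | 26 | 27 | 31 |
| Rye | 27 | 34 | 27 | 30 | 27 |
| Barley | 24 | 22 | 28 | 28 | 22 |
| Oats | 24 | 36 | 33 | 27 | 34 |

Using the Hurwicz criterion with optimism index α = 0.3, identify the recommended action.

Soy: 0.3·31 + 0.7·25 = 26.8
Canola: 0.3·35 + 0.7·22 = 25.9
Sorghum: 0.3·32 + 0.7·23 = 25.7
Rye: 0.3·34 + 0.7·27 = 29.1
Barley: 0.3·28 + 0.7·22 = 23.8
Oats: 0.3·36 + 0.7·24 = 27.6
Highest Hurwicz score = 29.1 → Rye.

Rye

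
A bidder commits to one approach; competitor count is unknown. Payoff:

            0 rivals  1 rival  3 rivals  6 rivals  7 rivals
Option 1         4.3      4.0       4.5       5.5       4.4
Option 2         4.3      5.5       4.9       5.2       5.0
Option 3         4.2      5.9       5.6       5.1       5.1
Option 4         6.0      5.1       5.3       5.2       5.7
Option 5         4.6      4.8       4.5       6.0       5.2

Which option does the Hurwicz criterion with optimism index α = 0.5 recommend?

Option 1: 0.5·5.5 + 0.5·4.0 = 4.75
Option 2: 0.5·5.5 + 0.5·4.3 = 4.9
Option 3: 0.5·5.9 + 0.5·4.2 = 5.05
Option 4: 0.5·6.0 + 0.5·5.1 = 5.55
Option 5: 0.5·6.0 + 0.5·4.5 = 5.25
Highest Hurwicz score = 5.55 → Option 4.

Option 4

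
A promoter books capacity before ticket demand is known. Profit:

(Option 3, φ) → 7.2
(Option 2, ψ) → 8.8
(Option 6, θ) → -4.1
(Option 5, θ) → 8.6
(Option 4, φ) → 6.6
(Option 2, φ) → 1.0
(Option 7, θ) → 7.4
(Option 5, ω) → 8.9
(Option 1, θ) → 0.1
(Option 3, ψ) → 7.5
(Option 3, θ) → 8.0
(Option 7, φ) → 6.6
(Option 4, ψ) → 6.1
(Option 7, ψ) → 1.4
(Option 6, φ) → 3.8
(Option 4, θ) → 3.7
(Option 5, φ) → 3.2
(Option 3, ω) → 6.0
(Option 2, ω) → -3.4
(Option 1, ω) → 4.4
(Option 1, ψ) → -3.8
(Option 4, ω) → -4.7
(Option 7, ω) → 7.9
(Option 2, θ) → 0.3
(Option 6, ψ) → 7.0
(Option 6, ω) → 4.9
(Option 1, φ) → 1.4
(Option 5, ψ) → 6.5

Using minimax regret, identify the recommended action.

Column bests: θ=8.6, φ=7.2, ψ=8.8, ω=8.9.
Option 1 regrets: 8.5, 5.8, 12.6, 4.5 → max 12.6
Option 2 regrets: 8.3, 6.2, 0.0, 12.3 → max 12.3
Option 3 regrets: 0.6, 0.0, 1.3, 2.9 → max 2.9
Option 4 regrets: 4.9, 0.6, 2.7, 13.6 → max 13.6
Option 5 regrets: 0.0, 4.0, 2.3, 0.0 → max 4.0
Option 6 regrets: 12.7, 3.4, 1.8, 4.0 → max 12.7
Option 7 regrets: 1.2, 0.6, 7.4, 1.0 → max 7.4
Smallest max regret = 2.9 → Option 3.

Option 3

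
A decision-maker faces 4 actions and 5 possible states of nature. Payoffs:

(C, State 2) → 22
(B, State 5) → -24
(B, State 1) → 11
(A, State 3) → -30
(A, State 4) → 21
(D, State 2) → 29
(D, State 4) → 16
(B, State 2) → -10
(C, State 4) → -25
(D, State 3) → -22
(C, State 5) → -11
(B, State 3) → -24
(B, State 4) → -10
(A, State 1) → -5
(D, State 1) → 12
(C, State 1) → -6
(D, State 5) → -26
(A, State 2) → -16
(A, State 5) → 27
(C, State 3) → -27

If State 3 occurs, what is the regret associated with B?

2

Best payoff under State 3 is -22.
Regret = -22 − (-24) = 2.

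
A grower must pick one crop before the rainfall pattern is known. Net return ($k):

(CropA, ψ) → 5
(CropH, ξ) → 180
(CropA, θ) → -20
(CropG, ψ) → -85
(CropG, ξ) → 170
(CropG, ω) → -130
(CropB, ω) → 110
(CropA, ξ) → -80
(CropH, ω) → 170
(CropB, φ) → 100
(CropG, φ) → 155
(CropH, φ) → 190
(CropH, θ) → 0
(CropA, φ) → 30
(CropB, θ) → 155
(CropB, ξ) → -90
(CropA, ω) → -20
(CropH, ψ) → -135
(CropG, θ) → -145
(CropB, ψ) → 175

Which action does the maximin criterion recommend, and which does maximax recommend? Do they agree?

maximin → CropA; maximax → CropH (disagree)

Row minima: CropG=-145, CropA=-80, CropB=-90, CropH=-135
Best worst-case = -80 → CropA.
Row maxima: CropG=170, CropA=30, CropB=175, CropH=190
Best best-case = 190 → CropH.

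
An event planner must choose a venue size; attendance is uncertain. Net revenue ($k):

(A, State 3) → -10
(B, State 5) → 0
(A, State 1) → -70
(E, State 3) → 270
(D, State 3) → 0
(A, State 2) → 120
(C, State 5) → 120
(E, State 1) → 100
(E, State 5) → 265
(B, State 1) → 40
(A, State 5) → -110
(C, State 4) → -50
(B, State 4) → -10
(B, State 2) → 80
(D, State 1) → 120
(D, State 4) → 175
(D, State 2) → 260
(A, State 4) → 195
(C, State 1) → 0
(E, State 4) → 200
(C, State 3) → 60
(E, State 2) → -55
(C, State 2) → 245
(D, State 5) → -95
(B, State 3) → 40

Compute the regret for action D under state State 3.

Best payoff under State 3 is 270.
Regret = 270 − 0 = 270.

270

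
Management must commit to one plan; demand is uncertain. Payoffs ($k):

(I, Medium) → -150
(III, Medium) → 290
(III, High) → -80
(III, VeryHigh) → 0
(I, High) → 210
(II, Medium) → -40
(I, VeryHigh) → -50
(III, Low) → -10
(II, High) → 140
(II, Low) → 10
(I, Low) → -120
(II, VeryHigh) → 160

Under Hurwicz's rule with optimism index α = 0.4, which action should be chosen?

I: 0.4·210 + 0.6·(-150) = -6
II: 0.4·160 + 0.6·(-40) = 40
III: 0.4·290 + 0.6·(-80) = 68
Highest Hurwicz score = 68 → III.

III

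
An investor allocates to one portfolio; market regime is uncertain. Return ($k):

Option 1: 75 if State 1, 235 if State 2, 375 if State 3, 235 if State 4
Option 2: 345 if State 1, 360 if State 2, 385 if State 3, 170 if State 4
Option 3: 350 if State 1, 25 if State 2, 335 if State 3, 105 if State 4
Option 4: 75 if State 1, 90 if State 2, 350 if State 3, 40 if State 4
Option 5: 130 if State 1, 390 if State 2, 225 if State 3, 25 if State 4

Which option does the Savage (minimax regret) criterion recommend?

Option 2

Column bests: State 1=350, State 2=390, State 3=385, State 4=235.
Option 1 regrets: 275, 155, 10, 0 → max 275
Option 2 regrets: 5, 30, 0, 65 → max 65
Option 3 regrets: 0, 365, 50, 130 → max 365
Option 4 regrets: 275, 300, 35, 195 → max 300
Option 5 regrets: 220, 0, 160, 210 → max 220
Smallest max regret = 65 → Option 2.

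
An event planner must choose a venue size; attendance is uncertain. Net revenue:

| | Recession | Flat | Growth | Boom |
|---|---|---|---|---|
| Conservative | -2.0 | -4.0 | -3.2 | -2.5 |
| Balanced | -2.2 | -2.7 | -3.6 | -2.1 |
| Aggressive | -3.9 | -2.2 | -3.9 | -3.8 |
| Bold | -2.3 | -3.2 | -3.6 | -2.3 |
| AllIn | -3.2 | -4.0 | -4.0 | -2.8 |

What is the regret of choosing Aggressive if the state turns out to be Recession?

1.9

Best payoff under Recession is -2.0.
Regret = -2.0 − (-3.9) = 1.9.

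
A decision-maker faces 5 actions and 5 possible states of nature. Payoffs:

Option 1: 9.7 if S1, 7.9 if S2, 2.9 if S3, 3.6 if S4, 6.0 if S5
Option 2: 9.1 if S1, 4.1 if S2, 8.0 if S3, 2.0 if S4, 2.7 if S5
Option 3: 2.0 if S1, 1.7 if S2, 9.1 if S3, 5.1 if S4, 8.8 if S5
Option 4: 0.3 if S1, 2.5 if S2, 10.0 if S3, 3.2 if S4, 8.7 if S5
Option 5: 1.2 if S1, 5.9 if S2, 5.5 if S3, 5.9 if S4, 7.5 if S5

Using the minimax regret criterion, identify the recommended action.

Option 2

Column bests: S1=9.7, S2=7.9, S3=10.0, S4=5.9, S5=8.8.
Option 1 regrets: 0.0, 0.0, 7.1, 2.3, 2.8 → max 7.1
Option 2 regrets: 0.6, 3.8, 2.0, 3.9, 6.1 → max 6.1
Option 3 regrets: 7.7, 6.2, 0.9, 0.8, 0.0 → max 7.7
Option 4 regrets: 9.4, 5.4, 0.0, 2.7, 0.1 → max 9.4
Option 5 regrets: 8.5, 2.0, 4.5, 0.0, 1.3 → max 8.5
Smallest max regret = 6.1 → Option 2.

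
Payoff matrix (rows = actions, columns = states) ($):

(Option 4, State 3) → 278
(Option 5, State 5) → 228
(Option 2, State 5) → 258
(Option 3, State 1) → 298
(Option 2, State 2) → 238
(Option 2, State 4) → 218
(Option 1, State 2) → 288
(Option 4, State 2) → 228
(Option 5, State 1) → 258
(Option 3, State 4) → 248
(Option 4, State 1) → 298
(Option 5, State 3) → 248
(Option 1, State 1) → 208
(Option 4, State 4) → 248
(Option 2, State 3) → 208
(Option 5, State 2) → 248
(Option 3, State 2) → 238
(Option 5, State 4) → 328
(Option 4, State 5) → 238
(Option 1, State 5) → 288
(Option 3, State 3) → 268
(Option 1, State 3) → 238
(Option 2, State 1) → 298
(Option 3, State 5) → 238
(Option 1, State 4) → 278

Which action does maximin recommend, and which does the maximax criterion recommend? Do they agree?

Row minima: Option 1=208, Option 2=208, Option 3=238, Option 4=228, Option 5=228
Best worst-case = 238 → Option 3.
Row maxima: Option 1=288, Option 2=298, Option 3=298, Option 4=298, Option 5=328
Best best-case = 328 → Option 5.

maximin → Option 3; maximax → Option 5 (disagree)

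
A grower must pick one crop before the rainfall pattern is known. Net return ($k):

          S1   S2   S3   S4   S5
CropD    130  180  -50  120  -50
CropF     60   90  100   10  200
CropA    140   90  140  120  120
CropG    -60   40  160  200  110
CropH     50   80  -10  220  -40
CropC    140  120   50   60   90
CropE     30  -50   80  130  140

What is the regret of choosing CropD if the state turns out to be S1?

Best payoff under S1 is 140.
Regret = 140 − 130 = 10.

10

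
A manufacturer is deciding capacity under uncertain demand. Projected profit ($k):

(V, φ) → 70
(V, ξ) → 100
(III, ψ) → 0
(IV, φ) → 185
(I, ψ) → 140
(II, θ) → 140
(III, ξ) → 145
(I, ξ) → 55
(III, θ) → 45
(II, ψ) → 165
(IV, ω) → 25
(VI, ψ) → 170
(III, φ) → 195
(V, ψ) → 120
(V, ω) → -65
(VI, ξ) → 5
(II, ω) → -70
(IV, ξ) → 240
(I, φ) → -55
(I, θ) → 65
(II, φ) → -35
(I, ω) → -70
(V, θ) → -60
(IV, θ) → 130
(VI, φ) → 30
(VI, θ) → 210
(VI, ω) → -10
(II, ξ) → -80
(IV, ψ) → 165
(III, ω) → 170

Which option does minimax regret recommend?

IV

Column bests: θ=210, φ=195, ψ=170, ω=170, ξ=240.
I regrets: 145, 250, 30, 240, 185 → max 250
II regrets: 70, 230, 5, 240, 320 → max 320
III regrets: 165, 0, 170, 0, 95 → max 170
IV regrets: 80, 10, 5, 145, 0 → max 145
V regrets: 270, 125, 50, 235, 140 → max 270
VI regrets: 0, 165, 0, 180, 235 → max 235
Smallest max regret = 145 → IV.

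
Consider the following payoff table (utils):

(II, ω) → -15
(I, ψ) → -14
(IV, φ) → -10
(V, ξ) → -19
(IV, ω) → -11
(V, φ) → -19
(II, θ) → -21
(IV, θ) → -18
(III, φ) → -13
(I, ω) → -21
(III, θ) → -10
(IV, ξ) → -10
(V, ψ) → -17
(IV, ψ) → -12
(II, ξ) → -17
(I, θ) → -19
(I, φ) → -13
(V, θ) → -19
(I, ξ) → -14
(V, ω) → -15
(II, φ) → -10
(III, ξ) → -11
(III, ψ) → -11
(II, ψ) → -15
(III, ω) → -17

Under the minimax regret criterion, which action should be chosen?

Column bests: θ=-10, φ=-10, ψ=-11, ω=-11, ξ=-10.
I regrets: 9, 3, 3, 10, 4 → max 10
II regrets: 11, 0, 4, 4, 7 → max 11
III regrets: 0, 3, 0, 6, 1 → max 6
IV regrets: 8, 0, 1, 0, 0 → max 8
V regrets: 9, 9, 6, 4, 9 → max 9
Smallest max regret = 6 → III.

III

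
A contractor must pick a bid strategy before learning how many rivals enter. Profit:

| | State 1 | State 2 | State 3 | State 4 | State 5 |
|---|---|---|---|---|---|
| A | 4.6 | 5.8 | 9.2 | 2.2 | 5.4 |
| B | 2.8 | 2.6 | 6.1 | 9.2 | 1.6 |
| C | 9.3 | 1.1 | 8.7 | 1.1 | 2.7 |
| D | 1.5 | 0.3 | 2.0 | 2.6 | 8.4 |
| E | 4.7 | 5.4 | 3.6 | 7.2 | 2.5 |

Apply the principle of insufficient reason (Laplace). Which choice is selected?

A

Row averages: A=5.44, B=4.46, C=4.58, D=2.96, E=4.68
Highest average = 5.44 → A.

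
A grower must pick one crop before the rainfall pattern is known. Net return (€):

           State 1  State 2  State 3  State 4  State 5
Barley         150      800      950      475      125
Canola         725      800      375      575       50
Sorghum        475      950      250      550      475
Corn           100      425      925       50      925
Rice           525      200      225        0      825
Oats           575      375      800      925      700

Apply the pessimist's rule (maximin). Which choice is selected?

Oats

Row minima: Barley=125, Canola=50, Sorghum=250, Corn=50, Rice=0, Oats=375
Best worst-case = 375 → Oats.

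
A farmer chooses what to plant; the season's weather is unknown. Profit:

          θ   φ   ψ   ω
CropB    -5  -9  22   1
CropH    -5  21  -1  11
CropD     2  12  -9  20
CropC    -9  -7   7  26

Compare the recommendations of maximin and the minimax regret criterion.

Row minima: CropB=-9, CropH=-5, CropD=-9, CropC=-9
Best worst-case = -5 → CropH.
Column bests: θ=2, φ=21, ψ=22, ω=26.
CropB regrets: 7, 30, 0, 25 → max 30
CropH regrets: 7, 0, 23, 15 → max 23
CropD regrets: 0, 9, 31, 6 → max 31
CropC regrets: 11, 28, 15, 0 → max 28
Smallest max regret = 23 → CropH.

maximin → CropH; minimax regret → CropH (agree)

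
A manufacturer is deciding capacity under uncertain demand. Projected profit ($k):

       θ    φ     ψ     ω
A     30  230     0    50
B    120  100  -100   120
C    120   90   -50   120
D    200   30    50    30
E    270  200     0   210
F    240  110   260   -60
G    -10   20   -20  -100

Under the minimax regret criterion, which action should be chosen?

D

Column bests: θ=270, φ=230, ψ=260, ω=210.
A regrets: 240, 0, 260, 160 → max 260
B regrets: 150, 130, 360, 90 → max 360
C regrets: 150, 140, 310, 90 → max 310
D regrets: 70, 200, 210, 180 → max 210
E regrets: 0, 30, 260, 0 → max 260
F regrets: 30, 120, 0, 270 → max 270
G regrets: 280, 210, 280, 310 → max 310
Smallest max regret = 210 → D.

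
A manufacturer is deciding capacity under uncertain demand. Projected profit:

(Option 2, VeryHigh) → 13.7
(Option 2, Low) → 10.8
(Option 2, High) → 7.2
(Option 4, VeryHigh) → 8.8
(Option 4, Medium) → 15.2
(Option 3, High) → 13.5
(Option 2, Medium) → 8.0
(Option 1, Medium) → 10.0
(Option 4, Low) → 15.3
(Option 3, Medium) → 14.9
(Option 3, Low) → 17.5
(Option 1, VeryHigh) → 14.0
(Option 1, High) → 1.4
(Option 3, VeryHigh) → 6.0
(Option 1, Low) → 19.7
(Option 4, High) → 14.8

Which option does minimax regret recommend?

Option 4

Column bests: Low=19.7, Medium=15.2, High=14.8, VeryHigh=14.0.
Option 1 regrets: 0.0, 5.2, 13.4, 0.0 → max 13.4
Option 2 regrets: 8.9, 7.2, 7.6, 0.3 → max 8.9
Option 3 regrets: 2.2, 0.3, 1.3, 8.0 → max 8.0
Option 4 regrets: 4.4, 0.0, 0.0, 5.2 → max 5.2
Smallest max regret = 5.2 → Option 4.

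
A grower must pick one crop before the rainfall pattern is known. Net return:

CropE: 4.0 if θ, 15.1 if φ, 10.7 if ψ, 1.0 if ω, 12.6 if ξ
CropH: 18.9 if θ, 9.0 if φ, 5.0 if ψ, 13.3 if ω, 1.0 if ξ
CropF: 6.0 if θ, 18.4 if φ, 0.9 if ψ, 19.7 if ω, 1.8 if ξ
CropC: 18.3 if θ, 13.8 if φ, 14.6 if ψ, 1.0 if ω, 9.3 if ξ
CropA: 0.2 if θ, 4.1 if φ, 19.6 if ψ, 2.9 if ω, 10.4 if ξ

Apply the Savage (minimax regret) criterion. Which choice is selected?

Column bests: θ=18.9, φ=18.4, ψ=19.6, ω=19.7, ξ=12.6.
CropE regrets: 14.9, 3.3, 8.9, 18.7, 0.0 → max 18.7
CropH regrets: 0.0, 9.4, 14.6, 6.4, 11.6 → max 14.6
CropF regrets: 12.9, 0.0, 18.7, 0.0, 10.8 → max 18.7
CropC regrets: 0.6, 4.6, 5.0, 18.7, 3.3 → max 18.7
CropA regrets: 18.7, 14.3, 0.0, 16.8, 2.2 → max 18.7
Smallest max regret = 14.6 → CropH.

CropH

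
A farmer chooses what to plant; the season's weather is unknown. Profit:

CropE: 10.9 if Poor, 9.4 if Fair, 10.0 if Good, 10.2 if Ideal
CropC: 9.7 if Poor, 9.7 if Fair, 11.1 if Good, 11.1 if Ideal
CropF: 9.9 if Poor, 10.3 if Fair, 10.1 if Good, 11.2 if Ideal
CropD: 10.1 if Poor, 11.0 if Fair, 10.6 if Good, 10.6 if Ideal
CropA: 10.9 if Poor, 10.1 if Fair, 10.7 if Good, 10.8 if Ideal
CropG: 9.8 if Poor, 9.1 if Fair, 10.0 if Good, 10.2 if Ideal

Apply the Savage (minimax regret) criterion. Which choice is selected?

Column bests: Poor=10.9, Fair=11.0, Good=11.1, Ideal=11.2.
CropE regrets: 0.0, 1.6, 1.1, 1.0 → max 1.6
CropC regrets: 1.2, 1.3, 0.0, 0.1 → max 1.3
CropF regrets: 1.0, 0.7, 1.0, 0.0 → max 1.0
CropD regrets: 0.8, 0.0, 0.5, 0.6 → max 0.8
CropA regrets: 0.0, 0.9, 0.4, 0.4 → max 0.9
CropG regrets: 1.1, 1.9, 1.1, 1.0 → max 1.9
Smallest max regret = 0.8 → CropD.

CropD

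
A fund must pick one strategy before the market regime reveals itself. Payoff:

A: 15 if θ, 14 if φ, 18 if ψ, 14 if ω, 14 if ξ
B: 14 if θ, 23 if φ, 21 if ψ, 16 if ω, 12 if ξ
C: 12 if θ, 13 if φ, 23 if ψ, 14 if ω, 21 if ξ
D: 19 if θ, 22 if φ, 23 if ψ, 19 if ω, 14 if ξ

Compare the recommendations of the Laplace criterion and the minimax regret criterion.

laplace → D; minimax regret → D (agree)

Row averages: A=15, B=17.2, C=16.6, D=19.4
Highest average = 19.4 → D.
Column bests: θ=19, φ=23, ψ=23, ω=19, ξ=21.
A regrets: 4, 9, 5, 5, 7 → max 9
B regrets: 5, 0, 2, 3, 9 → max 9
C regrets: 7, 10, 0, 5, 0 → max 10
D regrets: 0, 1, 0, 0, 7 → max 7
Smallest max regret = 7 → D.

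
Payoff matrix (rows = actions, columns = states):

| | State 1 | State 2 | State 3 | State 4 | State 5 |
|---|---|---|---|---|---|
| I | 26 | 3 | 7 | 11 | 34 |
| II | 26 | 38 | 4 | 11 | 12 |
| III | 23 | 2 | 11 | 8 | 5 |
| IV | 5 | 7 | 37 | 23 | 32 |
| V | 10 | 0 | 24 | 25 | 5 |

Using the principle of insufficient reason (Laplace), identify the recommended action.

IV

Row averages: I=16.2, II=18.2, III=9.8, IV=20.8, V=12.8
Highest average = 20.8 → IV.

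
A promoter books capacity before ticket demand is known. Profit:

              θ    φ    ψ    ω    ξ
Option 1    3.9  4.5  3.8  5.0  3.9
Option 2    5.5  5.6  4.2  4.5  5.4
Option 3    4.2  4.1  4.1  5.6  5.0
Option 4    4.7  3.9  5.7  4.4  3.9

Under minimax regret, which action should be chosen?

Option 2

Column bests: θ=5.5, φ=5.6, ψ=5.7, ω=5.6, ξ=5.4.
Option 1 regrets: 1.6, 1.1, 1.9, 0.6, 1.5 → max 1.9
Option 2 regrets: 0.0, 0.0, 1.5, 1.1, 0.0 → max 1.5
Option 3 regrets: 1.3, 1.5, 1.6, 0.0, 0.4 → max 1.6
Option 4 regrets: 0.8, 1.7, 0.0, 1.2, 1.5 → max 1.7
Smallest max regret = 1.5 → Option 2.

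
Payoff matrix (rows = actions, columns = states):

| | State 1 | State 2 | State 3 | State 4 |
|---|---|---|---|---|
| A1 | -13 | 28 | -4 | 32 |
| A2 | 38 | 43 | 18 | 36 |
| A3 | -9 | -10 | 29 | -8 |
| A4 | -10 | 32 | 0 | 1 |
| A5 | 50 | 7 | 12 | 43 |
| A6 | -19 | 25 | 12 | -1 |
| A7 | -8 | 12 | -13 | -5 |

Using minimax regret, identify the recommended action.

Column bests: State 1=50, State 2=43, State 3=29, State 4=43.
A1 regrets: 63, 15, 33, 11 → max 63
A2 regrets: 12, 0, 11, 7 → max 12
A3 regrets: 59, 53, 0, 51 → max 59
A4 regrets: 60, 11, 29, 42 → max 60
A5 regrets: 0, 36, 17, 0 → max 36
A6 regrets: 69, 18, 17, 44 → max 69
A7 regrets: 58, 31, 42, 48 → max 58
Smallest max regret = 12 → A2.

A2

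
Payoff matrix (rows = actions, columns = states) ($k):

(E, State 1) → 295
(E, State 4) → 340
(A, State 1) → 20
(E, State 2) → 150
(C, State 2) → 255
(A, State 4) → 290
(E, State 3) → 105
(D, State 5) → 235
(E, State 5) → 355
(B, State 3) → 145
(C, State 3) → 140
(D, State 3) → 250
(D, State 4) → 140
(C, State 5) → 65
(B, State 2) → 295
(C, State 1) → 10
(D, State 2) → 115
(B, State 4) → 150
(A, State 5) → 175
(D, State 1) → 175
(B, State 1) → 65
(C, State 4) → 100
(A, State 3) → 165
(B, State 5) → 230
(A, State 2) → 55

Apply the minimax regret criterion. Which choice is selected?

Column bests: State 1=295, State 2=295, State 3=250, State 4=340, State 5=355.
A regrets: 275, 240, 85, 50, 180 → max 275
B regrets: 230, 0, 105, 190, 125 → max 230
C regrets: 285, 40, 110, 240, 290 → max 290
D regrets: 120, 180, 0, 200, 120 → max 200
E regrets: 0, 145, 145, 0, 0 → max 145
Smallest max regret = 145 → E.

E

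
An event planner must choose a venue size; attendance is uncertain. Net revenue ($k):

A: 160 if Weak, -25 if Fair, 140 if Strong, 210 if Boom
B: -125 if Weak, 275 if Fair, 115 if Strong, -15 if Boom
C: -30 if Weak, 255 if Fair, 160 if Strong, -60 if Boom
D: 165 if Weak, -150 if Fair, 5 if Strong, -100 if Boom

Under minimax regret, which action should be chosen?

C

Column bests: Weak=165, Fair=275, Strong=160, Boom=210.
A regrets: 5, 300, 20, 0 → max 300
B regrets: 290, 0, 45, 225 → max 290
C regrets: 195, 20, 0, 270 → max 270
D regrets: 0, 425, 155, 310 → max 425
Smallest max regret = 270 → C.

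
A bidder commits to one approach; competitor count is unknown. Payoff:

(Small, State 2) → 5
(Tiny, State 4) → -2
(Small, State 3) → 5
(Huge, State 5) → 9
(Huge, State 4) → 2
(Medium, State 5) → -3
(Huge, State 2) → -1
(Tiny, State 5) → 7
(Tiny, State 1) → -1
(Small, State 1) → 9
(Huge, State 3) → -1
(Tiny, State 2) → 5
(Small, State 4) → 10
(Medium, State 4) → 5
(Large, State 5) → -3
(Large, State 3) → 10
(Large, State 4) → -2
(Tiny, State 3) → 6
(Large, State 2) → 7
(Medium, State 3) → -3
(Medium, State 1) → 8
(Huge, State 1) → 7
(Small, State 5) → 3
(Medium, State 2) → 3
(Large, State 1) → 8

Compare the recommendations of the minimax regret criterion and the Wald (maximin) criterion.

minimax regret → Small; maximin → Small (agree)

Column bests: State 1=9, State 2=7, State 3=10, State 4=10, State 5=9.
Tiny regrets: 10, 2, 4, 12, 2 → max 12
Small regrets: 0, 2, 5, 0, 6 → max 6
Medium regrets: 1, 4, 13, 5, 12 → max 13
Large regrets: 1, 0, 0, 12, 12 → max 12
Huge regrets: 2, 8, 11, 8, 0 → max 11
Smallest max regret = 6 → Small.
Row minima: Tiny=-2, Small=3, Medium=-3, Large=-3, Huge=-1
Best worst-case = 3 → Small.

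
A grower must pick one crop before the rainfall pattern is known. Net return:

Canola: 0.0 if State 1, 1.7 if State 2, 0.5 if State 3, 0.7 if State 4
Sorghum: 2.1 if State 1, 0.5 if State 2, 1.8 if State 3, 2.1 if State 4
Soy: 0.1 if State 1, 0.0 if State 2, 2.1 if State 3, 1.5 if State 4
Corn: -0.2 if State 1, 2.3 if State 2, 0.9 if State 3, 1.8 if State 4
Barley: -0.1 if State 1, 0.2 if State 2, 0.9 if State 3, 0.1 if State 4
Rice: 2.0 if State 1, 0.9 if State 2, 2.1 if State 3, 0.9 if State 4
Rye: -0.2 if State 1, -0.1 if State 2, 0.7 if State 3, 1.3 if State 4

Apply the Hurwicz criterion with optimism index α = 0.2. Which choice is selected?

Rice

Canola: 0.2·1.7 + 0.8·0.0 = 0.34
Sorghum: 0.2·2.1 + 0.8·0.5 = 0.82
Soy: 0.2·2.1 + 0.8·0.0 = 0.42
Corn: 0.2·2.3 + 0.8·(-0.2) = 0.3
Barley: 0.2·0.9 + 0.8·(-0.1) = 0.1
Rice: 0.2·2.1 + 0.8·0.9 = 1.14
Rye: 0.2·1.3 + 0.8·(-0.2) = 0.1
Highest Hurwicz score = 1.14 → Rice.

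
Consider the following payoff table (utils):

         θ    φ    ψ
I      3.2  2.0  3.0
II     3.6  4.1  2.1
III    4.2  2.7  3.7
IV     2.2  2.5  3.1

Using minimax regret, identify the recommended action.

III

Column bests: θ=4.2, φ=4.1, ψ=3.7.
I regrets: 1.0, 2.1, 0.7 → max 2.1
II regrets: 0.6, 0.0, 1.6 → max 1.6
III regrets: 0.0, 1.4, 0.0 → max 1.4
IV regrets: 2.0, 1.6, 0.6 → max 2.0
Smallest max regret = 1.4 → III.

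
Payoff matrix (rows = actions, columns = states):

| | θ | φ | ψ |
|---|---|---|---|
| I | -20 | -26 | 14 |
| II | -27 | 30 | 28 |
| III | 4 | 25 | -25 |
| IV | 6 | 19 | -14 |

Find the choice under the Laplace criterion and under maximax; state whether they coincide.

laplace → II; maximax → II (agree)

Row averages: I=-32/3, II=31/3, III=4/3, IV=11/3
Highest average = 31/3 → II.
Row maxima: I=14, II=30, III=25, IV=19
Best best-case = 30 → II.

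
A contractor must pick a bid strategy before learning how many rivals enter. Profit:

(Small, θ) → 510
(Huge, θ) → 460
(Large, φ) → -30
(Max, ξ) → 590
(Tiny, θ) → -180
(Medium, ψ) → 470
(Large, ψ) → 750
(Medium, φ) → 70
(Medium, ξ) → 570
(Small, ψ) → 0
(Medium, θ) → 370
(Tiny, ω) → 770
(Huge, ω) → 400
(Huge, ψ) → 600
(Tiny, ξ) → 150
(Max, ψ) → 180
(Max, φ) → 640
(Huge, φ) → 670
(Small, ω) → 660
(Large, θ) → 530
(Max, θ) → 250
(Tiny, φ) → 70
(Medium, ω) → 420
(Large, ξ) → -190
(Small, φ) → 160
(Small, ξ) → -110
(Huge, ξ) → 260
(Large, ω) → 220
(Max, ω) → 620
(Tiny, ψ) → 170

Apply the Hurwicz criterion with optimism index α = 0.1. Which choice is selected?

Huge

Tiny: 0.1·770 + 0.9·(-180) = -85
Small: 0.1·660 + 0.9·(-110) = -33
Medium: 0.1·570 + 0.9·70 = 120
Large: 0.1·750 + 0.9·(-190) = -96
Huge: 0.1·670 + 0.9·260 = 301
Max: 0.1·640 + 0.9·180 = 226
Highest Hurwicz score = 301 → Huge.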